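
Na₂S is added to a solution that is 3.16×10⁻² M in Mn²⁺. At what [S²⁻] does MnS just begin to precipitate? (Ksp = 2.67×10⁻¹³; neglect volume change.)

Precipitation begins when Q = Ksp.
MnS(s) ⇌ Mn²⁺(aq) + S²⁻(aq)
Ksp = [Mn²⁺][S²⁻] = [S²⁻](3.16×10⁻²)
[S²⁻] = 2.67×10⁻¹³ / (3.16×10⁻²) = 8.45×10⁻¹²
[S²⁻] = 8.45×10⁻¹² M

8.45×10⁻¹² M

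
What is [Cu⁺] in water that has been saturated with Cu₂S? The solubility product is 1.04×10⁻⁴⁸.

Cu₂S(s) ⇌ 2 Cu⁺(aq) + S²⁻(aq)
Call the molar solubility s, so that [Cu⁺] = 2s and [S²⁻] = s.
Ksp = [Cu⁺]^2[S²⁻] = (2s)^2 · s = 4s^3 = 1.04×10⁻⁴⁸
s = 6.38×10⁻¹⁷ M
[Cu⁺] = 2s = 1.28×10⁻¹⁶ M

1.28×10⁻¹⁶ M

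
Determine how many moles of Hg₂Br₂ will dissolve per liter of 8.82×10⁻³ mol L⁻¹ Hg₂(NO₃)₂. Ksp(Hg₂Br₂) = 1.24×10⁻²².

5.93×10⁻¹¹ M

Hg₂Br₂(s) ⇌ Hg₂²⁺(aq) + 2 Br⁻(aq)
The solution already contains Hg₂²⁺ at 8.82×10⁻³ mol L⁻¹. Let s be the molar solubility of Hg₂Br₂.
[Hg₂²⁺] ≈ 8.82×10⁻³ mol L⁻¹ (common ion dominates); [Br⁻] = 2s.
Ksp = [Hg₂²⁺][Br⁻]^2 = (8.82×10⁻³)(2s)^2
(2s)^2 = 1.24×10⁻²² / (8.82×10⁻³) = 1.41×10⁻²⁰
s = 5.93×10⁻¹¹ mol L⁻¹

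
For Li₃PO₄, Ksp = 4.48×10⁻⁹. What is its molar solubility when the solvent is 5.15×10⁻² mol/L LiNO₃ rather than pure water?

3.28×10⁻⁵ M

Li₃PO₄(s) ⇌ 3 Li⁺(aq) + PO₄³⁻(aq)
Let s be the solubility of Li₃PO₄ here. The common ion gives [Li⁺] ≈ 5.15×10⁻² mol/L, and [PO₄³⁻] = s.
Ksp = [Li⁺]^3[PO₄³⁻] = (5.15×10⁻²)^3s
s = 4.48×10⁻⁹ / (5.15×10⁻²)^3 = 3.28×10⁻⁵
s = 3.28×10⁻⁵ mol/L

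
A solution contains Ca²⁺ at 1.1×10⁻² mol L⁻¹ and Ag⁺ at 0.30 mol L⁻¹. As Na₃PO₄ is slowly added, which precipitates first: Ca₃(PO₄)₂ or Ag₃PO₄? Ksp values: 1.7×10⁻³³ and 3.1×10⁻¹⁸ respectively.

The threshold for precipitation is Q = Ksp.
For Ca₃(PO₄)₂: [PO₄³⁻] = (Ksp/[Ca²⁺]^3)^(1/2) = 3.6×10⁻¹⁴ mol L⁻¹
For Ag₃PO₄: [PO₄³⁻] = (Ksp/[Ag⁺]^3) = 1.1×10⁻¹⁶ mol L⁻¹
Ag₃PO₄ requires the lower [PO₄³⁻], so it precipitates first.

Ag₃PO₄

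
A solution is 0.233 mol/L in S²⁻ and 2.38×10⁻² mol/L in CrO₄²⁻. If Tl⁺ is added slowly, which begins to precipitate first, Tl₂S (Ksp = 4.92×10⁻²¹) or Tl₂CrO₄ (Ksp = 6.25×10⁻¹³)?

Tl₂S

A salt starts to precipitate once the ion product Q reaches its Ksp.
For Tl₂S: [Tl⁺] = (Ksp/[S²⁻])^(1/2) = 1.45×10⁻¹⁰ mol/L
For Tl₂CrO₄: [Tl⁺] = (Ksp/[CrO₄²⁻])^(1/2) = 5.12×10⁻⁶ mol/L
Since Tl₂S needs less Tl⁺ to reach saturation, it precipitates first.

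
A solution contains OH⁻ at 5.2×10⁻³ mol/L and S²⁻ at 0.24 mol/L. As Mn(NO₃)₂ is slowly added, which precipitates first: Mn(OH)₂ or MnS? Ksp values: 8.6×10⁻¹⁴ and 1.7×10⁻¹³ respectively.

MnS

A salt starts to precipitate once the ion product Q reaches its Ksp.
For Mn(OH)₂: [Mn²⁺] = (Ksp/[OH⁻]^2) = 3.2×10⁻⁹ mol/L
For MnS: [Mn²⁺] = (Ksp/[S²⁻]) = 7.1×10⁻¹³ mol/L
MnS requires the lower [Mn²⁺], so it precipitates first.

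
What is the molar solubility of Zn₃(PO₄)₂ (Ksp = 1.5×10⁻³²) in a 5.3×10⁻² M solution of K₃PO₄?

5.8×10⁻¹¹ M

Zn₃(PO₄)₂(s) ⇌ 3 Zn²⁺(aq) + 2 PO₄³⁻(aq)
Let s be the solubility of Zn₃(PO₄)₂ here. The common ion gives [PO₄³⁻] ≈ 5.3×10⁻² M, and [Zn²⁺] = 3s.
Ksp = [Zn²⁺]^3[PO₄³⁻]^2 = (3s)^3(5.3×10⁻²)^2
(3s)^3 = 1.5×10⁻³² / (5.3×10⁻²)^2 = 5.3×10⁻³⁰
s = 5.8×10⁻¹¹ M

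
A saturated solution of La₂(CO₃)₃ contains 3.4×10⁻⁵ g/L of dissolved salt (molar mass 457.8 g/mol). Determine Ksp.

Ksp = 2.4×10⁻³⁴

s = (3.4×10⁻⁵ g L⁻¹)/(457.8 g mol⁻¹) = 7.427×10⁻⁸ M
La₂(CO₃)₃(s) ⇌ 2 La³⁺(aq) + 3 CO₃²⁻(aq)
For each mole of La₂(CO₃)₃ that dissolves per liter, [La³⁺] = 2s and [CO₃²⁻] = 3s; let s denote this solubility.
Ksp = [La³⁺]^2[CO₃²⁻]^3 = (2s)^2 · (3s)^3 = 108s^5
Ksp = 108 × (7.427×10⁻⁸)^5 = 2.4×10⁻³⁴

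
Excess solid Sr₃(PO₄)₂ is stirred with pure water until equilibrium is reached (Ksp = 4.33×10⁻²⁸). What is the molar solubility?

Sr₃(PO₄)₂(s) ⇌ 3 Sr²⁺(aq) + 2 PO₄³⁻(aq)
Let s be the molar solubility. Then [Sr²⁺] = 3s and [PO₄³⁻] = 2s.
Ksp = [Sr²⁺]^3[PO₄³⁻]^2 = (3s)^3 · (2s)^2 = 108s^5
108s^5 = 4.33×10⁻²⁸  ⇒  s^5 = 4.01×10⁻³⁰
s = (4.01×10⁻³⁰)^(1/5) = 1.32×10⁻⁶ mol L⁻¹

1.32×10⁻⁶ M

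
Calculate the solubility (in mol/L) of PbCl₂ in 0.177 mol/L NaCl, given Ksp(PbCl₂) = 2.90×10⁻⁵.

9.26×10⁻⁴ M

PbCl₂(s) ⇌ Pb²⁺(aq) + 2 Cl⁻(aq)
Let s be the solubility of PbCl₂ here. The common ion gives [Cl⁻] ≈ 0.177 mol/L, and [Pb²⁺] = s.
Ksp = [Pb²⁺][Cl⁻]^2 = s(0.177)^2
s = 2.90×10⁻⁵ / (0.177)^2 = 9.26×10⁻⁴
s = 9.26×10⁻⁴ mol/L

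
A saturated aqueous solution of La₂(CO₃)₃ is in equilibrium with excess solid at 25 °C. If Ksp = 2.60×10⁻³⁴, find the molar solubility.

7.52×10⁻⁸ M

La₂(CO₃)₃(s) ⇌ 2 La³⁺(aq) + 3 CO₃²⁻(aq)
Let s be the molar solubility. Then [La³⁺] = 2s and [CO₃²⁻] = 3s.
Ksp = [La³⁺]^2[CO₃²⁻]^3 = (2s)^2 · (3s)^3 = 108s^5
108s^5 = 2.60×10⁻³⁴  ⇒  s^5 = 2.41×10⁻³⁶
Taking the 5th root, s = 7.52×10⁻⁸ M.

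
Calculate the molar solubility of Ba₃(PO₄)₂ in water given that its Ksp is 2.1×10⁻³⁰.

4.5×10⁻⁷ M

Ba₃(PO₄)₂(s) ⇌ 3 Ba²⁺(aq) + 2 PO₄³⁻(aq)
Call the molar solubility s, so that [Ba²⁺] = 3s and [PO₄³⁻] = 2s.
Ksp = [Ba²⁺]^3[PO₄³⁻]^2 = (3s)^3 · (2s)^2 = 108s^5
108s^5 = 2.1×10⁻³⁰  ⇒  s^5 = 1.9×10⁻³²
s = 4.5×10⁻⁷ mol L⁻¹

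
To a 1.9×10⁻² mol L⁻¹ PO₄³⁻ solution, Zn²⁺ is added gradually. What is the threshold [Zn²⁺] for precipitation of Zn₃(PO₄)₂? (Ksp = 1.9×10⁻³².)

3.7×10⁻¹⁰ M

Each salt precipitates once Q = Ksp for that salt.
Zn₃(PO₄)₂(s) ⇌ 3 Zn²⁺(aq) + 2 PO₄³⁻(aq)
Ksp = [Zn²⁺]^3[PO₄³⁻]^2 = [Zn²⁺]^3(1.9×10⁻²)^2
[Zn²⁺]^3 = 1.9×10⁻³² / (1.9×10⁻²)^2 = 5.3×10⁻²⁹
[Zn²⁺] = 3.7×10⁻¹⁰ mol L⁻¹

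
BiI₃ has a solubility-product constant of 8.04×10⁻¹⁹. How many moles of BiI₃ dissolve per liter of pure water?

BiI₃(s) ⇌ Bi³⁺(aq) + 3 I⁻(aq)
With molar solubility s: [Bi³⁺] = s, [I⁻] = 3s.
Ksp = [Bi³⁺][I⁻]^3 = s · (3s)^3 = 27s^4
27s^4 = 8.04×10⁻¹⁹  ⇒  s^4 = 2.98×10⁻²⁰
Taking the 4th root, s = 1.31×10⁻⁵ mol/L.

1.31×10⁻⁵ M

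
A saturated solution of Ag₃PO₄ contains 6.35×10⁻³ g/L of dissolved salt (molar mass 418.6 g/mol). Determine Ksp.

Ksp = 1.43×10⁻¹⁸

Molar solubility s = (6.35×10⁻³ g/L) / (418.6 g/mol) = 1.5170×10⁻⁵ mol/L
Ag₃PO₄(s) ⇌ 3 Ag⁺(aq) + PO₄³⁻(aq)
Let s be the molar solubility. Then [Ag⁺] = 3s and [PO₄³⁻] = s.
Ksp = [Ag⁺]^3[PO₄³⁻] = (3s)^3 · s = 27s^4
Ksp = 27 × (1.5170×10⁻⁵)^4 = 1.43×10⁻¹⁸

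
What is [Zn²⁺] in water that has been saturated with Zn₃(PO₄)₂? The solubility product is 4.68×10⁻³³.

Zn₃(PO₄)₂(s) ⇌ 3 Zn²⁺(aq) + 2 PO₄³⁻(aq)
If s mol/L of Zn₃(PO₄)₂ dissolves, [Zn²⁺] = 3s and [PO₄³⁻] = 2s.
Ksp = [Zn²⁺]^3[PO₄³⁻]^2 = (3s)^3 · (2s)^2 = 108s^5 = 4.68×10⁻³³
s = 1.34×10⁻⁷ mol/L
[Zn²⁺] = 3s = 4.02×10⁻⁷ mol/L

4.02×10⁻⁷ M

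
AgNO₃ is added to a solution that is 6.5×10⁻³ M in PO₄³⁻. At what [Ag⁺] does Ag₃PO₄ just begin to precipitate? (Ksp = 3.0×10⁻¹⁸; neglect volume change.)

7.7×10⁻⁶ M

The threshold for precipitation is Q = Ksp.
Ag₃PO₄(s) ⇌ 3 Ag⁺(aq) + PO₄³⁻(aq)
Ksp = [Ag⁺]^3[PO₄³⁻] = [Ag⁺]^3(6.5×10⁻³)
[Ag⁺]^3 = 3.0×10⁻¹⁸ / (6.5×10⁻³) = 4.6×10⁻¹⁶
[Ag⁺] = 7.7×10⁻⁶ M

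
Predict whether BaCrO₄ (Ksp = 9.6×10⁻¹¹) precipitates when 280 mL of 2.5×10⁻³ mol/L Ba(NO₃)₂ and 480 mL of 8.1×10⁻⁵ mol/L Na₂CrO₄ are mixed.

Yes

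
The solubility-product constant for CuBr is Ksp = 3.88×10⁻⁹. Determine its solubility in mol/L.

6.23×10⁻⁵ M

CuBr(s) ⇌ Cu⁺(aq) + Br⁻(aq)
With molar solubility s: [Cu⁺] = s, [Br⁻] = s.
Ksp = [Cu⁺][Br⁻] = s · s = s^2
s^2 = 3.88×10⁻⁹
Taking the 2nd root, s = 6.23×10⁻⁵ mol L⁻¹.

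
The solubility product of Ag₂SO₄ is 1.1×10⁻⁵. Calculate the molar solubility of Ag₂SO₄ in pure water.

Ag₂SO₄(s) ⇌ 2 Ag⁺(aq) + SO₄²⁻(aq)
If s mol/L of Ag₂SO₄ dissolves, [Ag⁺] = 2s and [SO₄²⁻] = s.
Ksp = [Ag⁺]^2[SO₄²⁻] = (2s)^2 · s = 4s^3
4s^3 = 1.1×10⁻⁵  ⇒  s^3 = 2.8×10⁻⁶
s = (2.8×10⁻⁶)^(1/3) = 1.4×10⁻² M

1.4×10⁻² M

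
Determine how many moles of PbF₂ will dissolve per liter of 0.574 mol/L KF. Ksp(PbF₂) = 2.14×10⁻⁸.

6.50×10⁻⁸ M

PbF₂(s) ⇌ Pb²⁺(aq) + 2 F⁻(aq)
F⁻ is already present at 0.574 mol/L. If s mol/L of PbF₂ dissolves, [Pb²⁺] = s while [F⁻] ≈ 0.574 mol/L.
Ksp = [Pb²⁺][F⁻]^2 = s(0.574)^2
s = 2.14×10⁻⁸ / (0.574)^2 = 6.50×10⁻⁸
s = 6.50×10⁻⁸ mol/L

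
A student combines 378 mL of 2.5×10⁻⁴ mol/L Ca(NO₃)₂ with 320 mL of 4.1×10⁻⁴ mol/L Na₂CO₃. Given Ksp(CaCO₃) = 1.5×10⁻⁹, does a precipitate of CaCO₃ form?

After mixing, V = 378 mL + 320 mL = 698 mL.
[Ca²⁺] = (2.5×10⁻⁴)(378)/698 = 1.4×10⁻⁴ mol/L
[CO₃²⁻] = (4.1×10⁻⁴)(320)/698 = 1.9×10⁻⁴ mol/L
Q = [Ca²⁺][CO₃²⁻] = 2.5×10⁻⁸
Because Q > Ksp (2.5×10⁻⁸ vs 1.5×10⁻⁹), a precipitate of CaCO₃ forms.

Yes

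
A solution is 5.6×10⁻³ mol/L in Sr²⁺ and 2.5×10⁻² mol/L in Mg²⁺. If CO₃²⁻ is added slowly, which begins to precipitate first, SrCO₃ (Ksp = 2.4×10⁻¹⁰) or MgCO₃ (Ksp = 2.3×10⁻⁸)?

A salt starts to precipitate once the ion product Q reaches its Ksp.
For SrCO₃: [CO₃²⁻] = (Ksp/[Sr²⁺]) = 4.3×10⁻⁸ mol/L
For MgCO₃: [CO₃²⁻] = (Ksp/[Mg²⁺]) = 9.2×10⁻⁷ mol/L
SrCO₃ requires the lower [CO₃²⁻], so it precipitates first.

SrCO₃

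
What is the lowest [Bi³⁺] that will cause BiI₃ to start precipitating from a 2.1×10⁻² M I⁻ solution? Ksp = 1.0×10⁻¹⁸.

1.1×10⁻¹³ M

Precipitation of each salt begins when its ion product equals Ksp.
BiI₃(s) ⇌ Bi³⁺(aq) + 3 I⁻(aq)
Ksp = [Bi³⁺][I⁻]^3 = [Bi³⁺](2.1×10⁻²)^3
[Bi³⁺] = 1.0×10⁻¹⁸ / (2.1×10⁻²)^3 = 1.1×10⁻¹³
[Bi³⁺] = 1.1×10⁻¹³ M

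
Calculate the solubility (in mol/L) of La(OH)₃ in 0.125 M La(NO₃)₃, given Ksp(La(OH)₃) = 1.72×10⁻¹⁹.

3.71×10⁻⁷ M

La(OH)₃(s) ⇌ La³⁺(aq) + 3 OH⁻(aq)
La³⁺ is already present at 0.125 M. If s mol/L of La(OH)₃ dissolves, [OH⁻] = 3s while [La³⁺] ≈ 0.125 M.
Ksp = [La³⁺][OH⁻]^3 = (0.125)(3s)^3
(3s)^3 = 1.72×10⁻¹⁹ / (0.125) = 1.38×10⁻¹⁸
s = 3.71×10⁻⁷ M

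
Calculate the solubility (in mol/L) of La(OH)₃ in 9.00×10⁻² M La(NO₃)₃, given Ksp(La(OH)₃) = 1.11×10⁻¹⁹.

3.57×10⁻⁷ M

La(OH)₃(s) ⇌ La³⁺(aq) + 3 OH⁻(aq)
With La³⁺ already at 9.00×10⁻² M and s small, take [La³⁺] ≈ 9.00×10⁻² M and [OH⁻] = 3s.
Ksp = [La³⁺][OH⁻]^3 = (9.00×10⁻²)(3s)^3
(3s)^3 = 1.11×10⁻¹⁹ / (9.00×10⁻²) = 1.23×10⁻¹⁸
s = 3.57×10⁻⁷ M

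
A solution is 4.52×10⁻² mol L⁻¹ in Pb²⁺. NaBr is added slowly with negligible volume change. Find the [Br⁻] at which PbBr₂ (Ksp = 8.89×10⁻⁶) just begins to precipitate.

Each salt precipitates once Q = Ksp for that salt.
PbBr₂(s) ⇌ Pb²⁺(aq) + 2 Br⁻(aq)
Ksp = [Pb²⁺][Br⁻]^2 = [Br⁻]^2(4.52×10⁻²)
[Br⁻]^2 = 8.89×10⁻⁶ / (4.52×10⁻²) = 1.97×10⁻⁴
[Br⁻] = 1.40×10⁻² mol L⁻¹

1.40×10⁻² M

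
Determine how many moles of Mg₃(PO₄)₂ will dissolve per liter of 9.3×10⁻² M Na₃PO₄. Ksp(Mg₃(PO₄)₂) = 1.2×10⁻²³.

Mg₃(PO₄)₂(s) ⇌ 3 Mg²⁺(aq) + 2 PO₄³⁻(aq)
With PO₄³⁻ already at 9.3×10⁻² M and s small, take [PO₄³⁻] ≈ 9.3×10⁻² M and [Mg²⁺] = 3s.
Ksp = [Mg²⁺]^3[PO₄³⁻]^2 = (3s)^3(9.3×10⁻²)^2
(3s)^3 = 1.2×10⁻²³ / (9.3×10⁻²)^2 = 1.4×10⁻²¹
s = 3.7×10⁻⁸ M

3.7×10⁻⁸ M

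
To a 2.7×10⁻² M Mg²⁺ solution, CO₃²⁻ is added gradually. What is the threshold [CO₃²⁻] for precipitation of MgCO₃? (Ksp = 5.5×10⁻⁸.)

2.0×10⁻⁶ M

A salt starts to precipitate once the ion product Q reaches its Ksp.
MgCO₃(s) ⇌ Mg²⁺(aq) + CO₃²⁻(aq)
Ksp = [Mg²⁺][CO₃²⁻] = [CO₃²⁻](2.7×10⁻²)
[CO₃²⁻] = 5.5×10⁻⁸ / (2.7×10⁻²) = 2.0×10⁻⁶
[CO₃²⁻] = 2.0×10⁻⁶ M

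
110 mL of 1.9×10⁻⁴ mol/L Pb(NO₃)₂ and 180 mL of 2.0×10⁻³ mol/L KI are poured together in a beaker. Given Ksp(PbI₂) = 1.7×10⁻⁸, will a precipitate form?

After mixing, V = 110 mL + 180 mL = 290 mL.
[Pb²⁺] = (1.9×10⁻⁴)(110)/290 = 7.2×10⁻⁵ mol/L
[I⁻] = (2.0×10⁻³)(180)/290 = 1.2×10⁻³ mol/L
Q = [Pb²⁺][I⁻]^2 = 1.1×10⁻¹⁰
Q < Ksp (1.1×10⁻¹⁰ vs 1.7×10⁻⁸); the solution remains unsaturated and no precipitate forms.

No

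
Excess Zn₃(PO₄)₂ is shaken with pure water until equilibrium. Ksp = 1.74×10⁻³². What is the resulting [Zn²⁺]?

5.23×10⁻⁷ M

Zn₃(PO₄)₂(s) ⇌ 3 Zn²⁺(aq) + 2 PO₄³⁻(aq)
If s mol/L of Zn₃(PO₄)₂ dissolves, [Zn²⁺] = 3s and [PO₄³⁻] = 2s.
Ksp = [Zn²⁺]^3[PO₄³⁻]^2 = (3s)^3 · (2s)^2 = 108s^5 = 1.74×10⁻³²
s = 1.74×10⁻⁷ mol L⁻¹
[Zn²⁺] = 3s = 5.23×10⁻⁷ mol L⁻¹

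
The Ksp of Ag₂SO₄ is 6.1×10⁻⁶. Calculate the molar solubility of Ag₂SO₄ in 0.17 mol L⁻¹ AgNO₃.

Ag₂SO₄(s) ⇌ 2 Ag⁺(aq) + SO₄²⁻(aq)
The solution already contains Ag⁺ at 0.17 mol L⁻¹. Let s be the molar solubility of Ag₂SO₄.
[Ag⁺] ≈ 0.17 mol L⁻¹ (common ion dominates); [SO₄²⁻] = s.
Ksp = [Ag⁺]^2[SO₄²⁻] = (0.17)^2s
s = 6.1×10⁻⁶ / (0.17)^2 = 2.1×10⁻⁴
s = 2.1×10⁻⁴ mol L⁻¹

2.1×10⁻⁴ M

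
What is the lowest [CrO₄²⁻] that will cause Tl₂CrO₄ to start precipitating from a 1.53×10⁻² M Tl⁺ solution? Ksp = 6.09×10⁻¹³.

2.60×10⁻⁹ M

Precipitation begins when Q = Ksp.
Tl₂CrO₄(s) ⇌ 2 Tl⁺(aq) + CrO₄²⁻(aq)
Ksp = [Tl⁺]^2[CrO₄²⁻] = [CrO₄²⁻](1.53×10⁻²)^2
[CrO₄²⁻] = 6.09×10⁻¹³ / (1.53×10⁻²)^2 = 2.60×10⁻⁹
[CrO₄²⁻] = 2.60×10⁻⁹ M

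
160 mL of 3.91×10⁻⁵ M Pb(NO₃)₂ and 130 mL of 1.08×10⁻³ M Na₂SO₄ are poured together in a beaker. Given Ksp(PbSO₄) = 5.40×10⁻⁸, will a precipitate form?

Total volume after mixing = 160 + 130 = 290 mL.
[Pb²⁺] = (3.91×10⁻⁵)(160)/290 = 2.16×10⁻⁵ M
[SO₄²⁻] = (1.08×10⁻³)(130)/290 = 4.84×10⁻⁴ M
Q = [Pb²⁺][SO₄²⁻] = 1.04×10⁻⁸
Since Q (1.04×10⁻⁸) is less than Ksp (5.40×10⁻⁸), no PbSO₄ precipitates.

No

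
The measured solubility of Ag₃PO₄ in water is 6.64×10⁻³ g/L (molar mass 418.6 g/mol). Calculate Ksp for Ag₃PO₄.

Convert to molarity: s = 6.64×10⁻³ / 418.6 = 1.5862×10⁻⁵ mol/L
Ag₃PO₄(s) ⇌ 3 Ag⁺(aq) + PO₄³⁻(aq)
For each mole of Ag₃PO₄ that dissolves per liter, [Ag⁺] = 3s and [PO₄³⁻] = s; let s denote this solubility.
Ksp = [Ag⁺]^3[PO₄³⁻] = (3s)^3 · s = 27s^4
Ksp = 27 × (1.5862×10⁻⁵)^4 = 1.71×10⁻¹⁸

Ksp = 1.71×10⁻¹⁸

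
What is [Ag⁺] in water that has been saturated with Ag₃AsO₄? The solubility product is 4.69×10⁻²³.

Ag₃AsO₄(s) ⇌ 3 Ag⁺(aq) + AsO₄³⁻(aq)
With molar solubility s: [Ag⁺] = 3s, [AsO₄³⁻] = s.
Ksp = [Ag⁺]^3[AsO₄³⁻] = (3s)^3 · s = 27s^4 = 4.69×10⁻²³
s = 1.15×10⁻⁶ M
[Ag⁺] = 3s = 3.44×10⁻⁶ M

3.44×10⁻⁶ M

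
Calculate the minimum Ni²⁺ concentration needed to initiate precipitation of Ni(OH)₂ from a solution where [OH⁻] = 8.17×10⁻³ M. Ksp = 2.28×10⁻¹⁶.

3.42×10⁻¹² M

The threshold for precipitation is Q = Ksp.
Ni(OH)₂(s) ⇌ Ni²⁺(aq) + 2 OH⁻(aq)
Ksp = [Ni²⁺][OH⁻]^2 = [Ni²⁺](8.17×10⁻³)^2
[Ni²⁺] = 2.28×10⁻¹⁶ / (8.17×10⁻³)^2 = 3.42×10⁻¹²
[Ni²⁺] = 3.42×10⁻¹² M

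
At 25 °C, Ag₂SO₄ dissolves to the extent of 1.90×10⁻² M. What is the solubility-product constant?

Ksp = 2.74×10⁻⁵

Ag₂SO₄(s) ⇌ 2 Ag⁺(aq) + SO₄²⁻(aq)
For each mole of Ag₂SO₄ that dissolves per liter, [Ag⁺] = 2s and [SO₄²⁻] = s; let s denote this solubility.
Ksp = [Ag⁺]^2[SO₄²⁻] = (2s)^2 · s = 4s^3
Ksp = 4 × (1.90×10⁻²)^3 = 2.74×10⁻⁵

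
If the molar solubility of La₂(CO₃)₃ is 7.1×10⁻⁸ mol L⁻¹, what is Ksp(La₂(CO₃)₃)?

La₂(CO₃)₃(s) ⇌ 2 La³⁺(aq) + 3 CO₃²⁻(aq)
For each mole of La₂(CO₃)₃ that dissolves per liter, [La³⁺] = 2s and [CO₃²⁻] = 3s; let s denote this solubility.
Ksp = [La³⁺]^2[CO₃²⁻]^3 = (2s)^2 · (3s)^3 = 108s^5
Ksp = 108 × (7.1×10⁻⁸)^5 = 1.9×10⁻³⁴

Ksp = 1.9×10⁻³⁴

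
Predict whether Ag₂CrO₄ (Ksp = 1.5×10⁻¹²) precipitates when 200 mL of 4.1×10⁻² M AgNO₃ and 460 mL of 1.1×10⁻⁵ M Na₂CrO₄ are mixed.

Yes

After mixing, V = 200 mL + 460 mL = 660 mL.
[Ag⁺] = (4.1×10⁻²)(200)/660 = 1.2×10⁻² M
[CrO₄²⁻] = (1.1×10⁻⁵)(460)/660 = 7.7×10⁻⁶ M
Q = [Ag⁺]^2[CrO₄²⁻] = 1.2×10⁻⁹
Since Q (1.2×10⁻⁹) exceeds Ksp (1.5×10⁻¹²), Ag₂CrO₄ will precipitate.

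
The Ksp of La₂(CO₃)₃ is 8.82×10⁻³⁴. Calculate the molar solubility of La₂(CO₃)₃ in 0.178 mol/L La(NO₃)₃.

La₂(CO₃)₃(s) ⇌ 2 La³⁺(aq) + 3 CO₃²⁻(aq)
With La³⁺ already at 0.178 mol/L and s small, take [La³⁺] ≈ 0.178 mol/L and [CO₃²⁻] = 3s.
Ksp = [La³⁺]^2[CO₃²⁻]^3 = (0.178)^2(3s)^3
(3s)^3 = 8.82×10⁻³⁴ / (0.178)^2 = 2.78×10⁻³²
s = 1.01×10⁻¹¹ mol/L

1.01×10⁻¹¹ M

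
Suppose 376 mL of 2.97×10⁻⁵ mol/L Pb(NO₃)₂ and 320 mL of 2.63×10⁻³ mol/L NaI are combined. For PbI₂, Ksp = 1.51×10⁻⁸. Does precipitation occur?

The combined volume is 696 mL.
[Pb²⁺] = (2.97×10⁻⁵)(376)/696 = 1.60×10⁻⁵ mol/L
[I⁻] = (2.63×10⁻³)(320)/696 = 1.21×10⁻³ mol/L
Q = [Pb²⁺][I⁻]^2 = 2.35×10⁻¹¹
Q = 2.35×10⁻¹¹ < Ksp = 1.51×10⁻⁸, so the solution is unsaturated and no precipitate forms.

No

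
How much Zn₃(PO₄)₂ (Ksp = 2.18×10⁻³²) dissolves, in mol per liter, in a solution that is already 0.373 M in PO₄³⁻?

1.80×10⁻¹¹ M

Zn₃(PO₄)₂(s) ⇌ 3 Zn²⁺(aq) + 2 PO₄³⁻(aq)
With PO₄³⁻ already at 0.373 M and s small, take [PO₄³⁻] ≈ 0.373 M and [Zn²⁺] = 3s.
Ksp = [Zn²⁺]^3[PO₄³⁻]^2 = (3s)^3(0.373)^2
(3s)^3 = 2.18×10⁻³² / (0.373)^2 = 1.57×10⁻³¹
s = 1.80×10⁻¹¹ M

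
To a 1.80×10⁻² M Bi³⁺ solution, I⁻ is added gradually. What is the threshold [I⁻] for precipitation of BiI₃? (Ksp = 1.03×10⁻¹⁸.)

3.85×10⁻⁶ M

The threshold for precipitation is Q = Ksp.
BiI₃(s) ⇌ Bi³⁺(aq) + 3 I⁻(aq)
Ksp = [Bi³⁺][I⁻]^3 = [I⁻]^3(1.80×10⁻²)
[I⁻]^3 = 1.03×10⁻¹⁸ / (1.80×10⁻²) = 5.72×10⁻¹⁷
[I⁻] = 3.85×10⁻⁶ M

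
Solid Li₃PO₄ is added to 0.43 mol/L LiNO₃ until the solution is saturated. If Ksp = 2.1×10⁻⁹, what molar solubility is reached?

2.6×10⁻⁸ M

Li₃PO₄(s) ⇌ 3 Li⁺(aq) + PO₄³⁻(aq)
Li⁺ is already present at 0.43 mol/L. If s mol/L of Li₃PO₄ dissolves, [PO₄³⁻] = s while [Li⁺] ≈ 0.43 mol/L.
Ksp = [Li⁺]^3[PO₄³⁻] = (0.43)^3s
s = 2.1×10⁻⁹ / (0.43)^3 = 2.6×10⁻⁸
s = 2.6×10⁻⁸ mol/L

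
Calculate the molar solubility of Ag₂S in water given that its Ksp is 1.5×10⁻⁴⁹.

3.3×10⁻¹⁷ M

Ag₂S(s) ⇌ 2 Ag⁺(aq) + S²⁻(aq)
Let s be the molar solubility. Then [Ag⁺] = 2s and [S²⁻] = s.
Ksp = [Ag⁺]^2[S²⁻] = (2s)^2 · s = 4s^3
4s^3 = 1.5×10⁻⁴⁹  ⇒  s^3 = 3.8×10⁻⁵⁰
s = 3.3×10⁻¹⁷ mol L⁻¹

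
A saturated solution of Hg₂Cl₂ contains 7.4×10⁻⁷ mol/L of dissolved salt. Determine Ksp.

Ksp = 1.6×10⁻¹⁸

Hg₂Cl₂(s) ⇌ Hg₂²⁺(aq) + 2 Cl⁻(aq)
With molar solubility s: [Hg₂²⁺] = s, [Cl⁻] = 2s.
Ksp = [Hg₂²⁺][Cl⁻]^2 = s · (2s)^2 = 4s^3
Ksp = 4 × (7.4×10⁻⁷)^3 = 1.6×10⁻¹⁸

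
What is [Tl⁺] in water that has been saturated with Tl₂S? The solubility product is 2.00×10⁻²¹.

Tl₂S(s) ⇌ 2 Tl⁺(aq) + S²⁻(aq)
Let s be the molar solubility. Then [Tl⁺] = 2s and [S²⁻] = s.
Ksp = [Tl⁺]^2[S²⁻] = (2s)^2 · s = 4s^3 = 2.00×10⁻²¹
s = 7.94×10⁻⁸ mol L⁻¹
[Tl⁺] = 2s = 1.59×10⁻⁷ mol L⁻¹

1.59×10⁻⁷ M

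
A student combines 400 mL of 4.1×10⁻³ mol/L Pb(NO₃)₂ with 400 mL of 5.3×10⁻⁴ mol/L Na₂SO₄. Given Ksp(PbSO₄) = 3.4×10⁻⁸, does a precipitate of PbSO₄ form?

The combined volume is 800 mL.
[Pb²⁺] = (4.1×10⁻³)(400)/800 = 2.1×10⁻³ mol/L
[SO₄²⁻] = (5.3×10⁻⁴)(400)/800 = 2.7×10⁻⁴ mol/L
Q = [Pb²⁺][SO₄²⁻] = 5.4×10⁻⁷
Since Q (5.4×10⁻⁷) exceeds Ksp (3.4×10⁻⁸), PbSO₄ will precipitate.

Yes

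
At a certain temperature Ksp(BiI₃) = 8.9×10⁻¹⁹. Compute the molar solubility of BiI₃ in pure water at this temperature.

BiI₃(s) ⇌ Bi³⁺(aq) + 3 I⁻(aq)
Let s be the molar solubility. Then [Bi³⁺] = s and [I⁻] = 3s.
Ksp = [Bi³⁺][I⁻]^3 = s · (3s)^3 = 27s^4
27s^4 = 8.9×10⁻¹⁹  ⇒  s^4 = 3.3×10⁻²⁰
Taking the 4th root, s = 1.3×10⁻⁵ mol L⁻¹.

1.3×10⁻⁵ M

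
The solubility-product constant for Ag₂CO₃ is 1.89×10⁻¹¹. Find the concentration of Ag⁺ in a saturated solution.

Ag₂CO₃(s) ⇌ 2 Ag⁺(aq) + CO₃²⁻(aq)
With molar solubility s: [Ag⁺] = 2s, [CO₃²⁻] = s.
Ksp = [Ag⁺]^2[CO₃²⁻] = (2s)^2 · s = 4s^3 = 1.89×10⁻¹¹
s = 1.68×10⁻⁴ mol L⁻¹
[Ag⁺] = 2s = 3.36×10⁻⁴ mol L⁻¹

3.36×10⁻⁴ M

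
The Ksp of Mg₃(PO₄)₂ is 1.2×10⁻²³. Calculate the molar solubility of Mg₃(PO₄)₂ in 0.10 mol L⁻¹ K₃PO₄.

Mg₃(PO₄)₂(s) ⇌ 3 Mg²⁺(aq) + 2 PO₄³⁻(aq)
With PO₄³⁻ already at 0.10 mol L⁻¹ and s small, take [PO₄³⁻] ≈ 0.10 mol L⁻¹ and [Mg²⁺] = 3s.
Ksp = [Mg²⁺]^3[PO₄³⁻]^2 = (3s)^3(0.10)^2
(3s)^3 = 1.2×10⁻²³ / (0.10)^2 = 1.2×10⁻²¹
s = 3.5×10⁻⁸ mol L⁻¹

3.5×10⁻⁸ M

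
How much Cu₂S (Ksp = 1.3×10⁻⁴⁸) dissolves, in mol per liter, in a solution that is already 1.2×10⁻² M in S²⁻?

5.2×10⁻²⁴ M

Cu₂S(s) ⇌ 2 Cu⁺(aq) + S²⁻(aq)
S²⁻ is already present at 1.2×10⁻² M. If s mol/L of Cu₂S dissolves, [Cu⁺] = 2s while [S²⁻] ≈ 1.2×10⁻² M.
Ksp = [Cu⁺]^2[S²⁻] = (2s)^2(1.2×10⁻²)
(2s)^2 = 1.3×10⁻⁴⁸ / (1.2×10⁻²) = 1.1×10⁻⁴⁶
s = 5.2×10⁻²⁴ M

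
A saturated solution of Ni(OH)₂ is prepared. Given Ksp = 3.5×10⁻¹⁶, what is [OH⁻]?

Ni(OH)₂(s) ⇌ Ni²⁺(aq) + 2 OH⁻(aq)
If s mol/L of Ni(OH)₂ dissolves, [Ni²⁺] = s and [OH⁻] = 2s.
Ksp = [Ni²⁺][OH⁻]^2 = s · (2s)^2 = 4s^3 = 3.5×10⁻¹⁶
s = 4.4×10⁻⁶ mol L⁻¹
[OH⁻] = 2s = 8.9×10⁻⁶ mol L⁻¹

8.9×10⁻⁶ M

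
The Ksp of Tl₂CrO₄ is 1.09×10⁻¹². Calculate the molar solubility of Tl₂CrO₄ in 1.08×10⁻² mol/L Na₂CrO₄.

5.02×10⁻⁶ M

Tl₂CrO₄(s) ⇌ 2 Tl⁺(aq) + CrO₄²⁻(aq)
With CrO₄²⁻ already at 1.08×10⁻² mol/L and s small, take [CrO₄²⁻] ≈ 1.08×10⁻² mol/L and [Tl⁺] = 2s.
Ksp = [Tl⁺]^2[CrO₄²⁻] = (2s)^2(1.08×10⁻²)
(2s)^2 = 1.09×10⁻¹² / (1.08×10⁻²) = 1.01×10⁻¹⁰
s = 5.02×10⁻⁶ mol/L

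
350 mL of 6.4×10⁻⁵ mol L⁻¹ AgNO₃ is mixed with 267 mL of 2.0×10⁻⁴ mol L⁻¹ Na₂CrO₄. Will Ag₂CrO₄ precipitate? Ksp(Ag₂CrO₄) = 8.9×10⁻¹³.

No

After mixing, V = 350 mL + 267 mL = 617 mL.
[Ag⁺] = (6.4×10⁻⁵)(350)/617 = 3.6×10⁻⁵ mol L⁻¹
[CrO₄²⁻] = (2.0×10⁻⁴)(267)/617 = 8.7×10⁻⁵ mol L⁻¹
Q = [Ag⁺]^2[CrO₄²⁻] = 1.1×10⁻¹³
Since Q (1.1×10⁻¹³) is less than Ksp (8.9×10⁻¹³), no Ag₂CrO₄ precipitates.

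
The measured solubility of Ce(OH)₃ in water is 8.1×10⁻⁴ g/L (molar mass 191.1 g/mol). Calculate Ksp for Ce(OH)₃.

Ksp = 8.7×10⁻²¹

s = (8.1×10⁻⁴ g L⁻¹)/(191.1 g mol⁻¹) = 4.239×10⁻⁶ M
Ce(OH)₃(s) ⇌ Ce³⁺(aq) + 3 OH⁻(aq)
Let s be the molar solubility. Then [Ce³⁺] = s and [OH⁻] = 3s.
Ksp = [Ce³⁺][OH⁻]^3 = s · (3s)^3 = 27s^4
Ksp = 27 × (4.239×10⁻⁶)^4 = 8.7×10⁻²¹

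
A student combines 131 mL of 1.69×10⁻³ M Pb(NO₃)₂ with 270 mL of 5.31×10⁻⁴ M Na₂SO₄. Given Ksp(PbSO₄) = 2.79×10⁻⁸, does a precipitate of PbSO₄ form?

Total volume after mixing = 131 + 270 = 401 mL.
[Pb²⁺] = (1.69×10⁻³)(131)/401 = 5.52×10⁻⁴ M
[SO₄²⁻] = (5.31×10⁻⁴)(270)/401 = 3.58×10⁻⁴ M
Q = [Pb²⁺][SO₄²⁻] = 1.97×10⁻⁷
Since Q (1.97×10⁻⁷) exceeds Ksp (2.79×10⁻⁸), PbSO₄ will precipitate.

Yes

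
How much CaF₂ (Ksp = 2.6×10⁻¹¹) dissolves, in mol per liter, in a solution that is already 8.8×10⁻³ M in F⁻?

CaF₂(s) ⇌ Ca²⁺(aq) + 2 F⁻(aq)
With F⁻ already at 8.8×10⁻³ M and s small, take [F⁻] ≈ 8.8×10⁻³ M and [Ca²⁺] = s.
Ksp = [Ca²⁺][F⁻]^2 = s(8.8×10⁻³)^2
s = 2.6×10⁻¹¹ / (8.8×10⁻³)^2 = 3.4×10⁻⁷
s = 3.4×10⁻⁷ M

3.4×10⁻⁷ M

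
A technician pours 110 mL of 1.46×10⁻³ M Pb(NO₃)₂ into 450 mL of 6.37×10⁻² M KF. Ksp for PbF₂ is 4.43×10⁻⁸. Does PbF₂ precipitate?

Yes

After mixing, V = 110 mL + 450 mL = 560 mL.
[Pb²⁺] = (1.46×10⁻³)(110)/560 = 2.87×10⁻⁴ M
[F⁻] = (6.37×10⁻²)(450)/560 = 5.12×10⁻² M
Q = [Pb²⁺][F⁻]^2 = 7.51×10⁻⁷
Q = 7.51×10⁻⁷ > Ksp = 4.43×10⁻⁸, so the solution is supersaturated and PbF₂ precipitates.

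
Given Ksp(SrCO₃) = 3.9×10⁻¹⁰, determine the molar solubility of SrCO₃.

SrCO₃(s) ⇌ Sr²⁺(aq) + CO₃²⁻(aq)
For each mole of SrCO₃ that dissolves per liter, [Sr²⁺] = s and [CO₃²⁻] = s; let s denote this solubility.
Ksp = [Sr²⁺][CO₃²⁻] = s · s = s^2
s^2 = 3.9×10⁻¹⁰
s = (3.9×10⁻¹⁰)^(1/2) = 2.0×10⁻⁵ mol/L

2.0×10⁻⁵ M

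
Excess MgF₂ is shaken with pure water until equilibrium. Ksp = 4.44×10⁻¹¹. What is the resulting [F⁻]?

MgF₂(s) ⇌ Mg²⁺(aq) + 2 F⁻(aq)
Let s be the molar solubility. Then [Mg²⁺] = s and [F⁻] = 2s.
Ksp = [Mg²⁺][F⁻]^2 = s · (2s)^2 = 4s^3 = 4.44×10⁻¹¹
s = 2.23×10⁻⁴ M
[F⁻] = 2s = 4.46×10⁻⁴ M

4.46×10⁻⁴ M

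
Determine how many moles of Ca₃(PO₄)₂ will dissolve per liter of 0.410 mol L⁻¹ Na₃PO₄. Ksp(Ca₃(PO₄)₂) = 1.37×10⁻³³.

Ca₃(PO₄)₂(s) ⇌ 3 Ca²⁺(aq) + 2 PO₄³⁻(aq)
PO₄³⁻ is already present at 0.410 mol L⁻¹. If s mol/L of Ca₃(PO₄)₂ dissolves, [Ca²⁺] = 3s while [PO₄³⁻] ≈ 0.410 mol L⁻¹.
Ksp = [Ca²⁺]^3[PO₄³⁻]^2 = (3s)^3(0.410)^2
(3s)^3 = 1.37×10⁻³³ / (0.410)^2 = 8.15×10⁻³³
s = 6.71×10⁻¹² mol L⁻¹

6.71×10⁻¹² M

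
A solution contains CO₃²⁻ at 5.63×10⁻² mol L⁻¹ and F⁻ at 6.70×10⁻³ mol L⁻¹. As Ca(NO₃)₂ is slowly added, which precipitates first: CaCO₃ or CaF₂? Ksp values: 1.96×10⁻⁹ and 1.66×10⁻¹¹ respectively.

CaCO₃

Each salt precipitates once Q = Ksp for that salt.
For CaCO₃: [Ca²⁺] = (Ksp/[CO₃²⁻]) = 3.48×10⁻⁸ mol L⁻¹
For CaF₂: [Ca²⁺] = (Ksp/[F⁻]^2) = 3.70×10⁻⁷ mol L⁻¹
CaCO₃ requires the lower [Ca²⁺], so it precipitates first.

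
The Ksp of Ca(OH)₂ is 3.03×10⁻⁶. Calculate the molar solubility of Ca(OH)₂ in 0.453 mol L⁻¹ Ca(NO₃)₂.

1.29×10⁻³ M

Ca(OH)₂(s) ⇌ Ca²⁺(aq) + 2 OH⁻(aq)
Ca²⁺ is already present at 0.453 mol L⁻¹. If s mol/L of Ca(OH)₂ dissolves, [OH⁻] = 2s while [Ca²⁺] ≈ 0.453 mol L⁻¹.
Ksp = [Ca²⁺][OH⁻]^2 = (0.453)(2s)^2
(2s)^2 = 3.03×10⁻⁶ / (0.453) = 6.69×10⁻⁶
s = 1.29×10⁻³ mol L⁻¹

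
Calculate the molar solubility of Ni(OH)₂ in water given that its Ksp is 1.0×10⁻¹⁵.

Ni(OH)₂(s) ⇌ Ni²⁺(aq) + 2 OH⁻(aq)
Call the molar solubility s, so that [Ni²⁺] = s and [OH⁻] = 2s.
Ksp = [Ni²⁺][OH⁻]^2 = s · (2s)^2 = 4s^3
4s^3 = 1.0×10⁻¹⁵  ⇒  s^3 = 2.5×10⁻¹⁶
s = 6.3×10⁻⁶ M

6.3×10⁻⁶ M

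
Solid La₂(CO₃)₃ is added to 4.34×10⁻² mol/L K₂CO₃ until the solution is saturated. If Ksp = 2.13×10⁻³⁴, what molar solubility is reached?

La₂(CO₃)₃(s) ⇌ 2 La³⁺(aq) + 3 CO₃²⁻(aq)
Let s be the solubility of La₂(CO₃)₃ here. The common ion gives [CO₃²⁻] ≈ 4.34×10⁻² mol/L, and [La³⁺] = 2s.
Ksp = [La³⁺]^2[CO₃²⁻]^3 = (2s)^2(4.34×10⁻²)^3
(2s)^2 = 2.13×10⁻³⁴ / (4.34×10⁻²)^3 = 2.61×10⁻³⁰
s = 8.07×10⁻¹⁶ mol/L

8.07×10⁻¹⁶ M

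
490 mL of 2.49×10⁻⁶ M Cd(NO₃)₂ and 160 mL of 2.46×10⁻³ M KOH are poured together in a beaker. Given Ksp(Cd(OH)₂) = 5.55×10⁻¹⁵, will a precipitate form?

The combined volume is 650 mL.
[Cd²⁺] = (2.49×10⁻⁶)(490)/650 = 1.88×10⁻⁶ M
[OH⁻] = (2.46×10⁻³)(160)/650 = 6.06×10⁻⁴ M
Q = [Cd²⁺][OH⁻]^2 = 6.88×10⁻¹³
Since Q (6.88×10⁻¹³) exceeds Ksp (5.55×10⁻¹⁵), Cd(OH)₂ will precipitate.

Yes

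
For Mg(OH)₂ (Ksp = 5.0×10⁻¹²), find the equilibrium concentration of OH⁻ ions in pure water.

Mg(OH)₂(s) ⇌ Mg²⁺(aq) + 2 OH⁻(aq)
Call the molar solubility s, so that [Mg²⁺] = s and [OH⁻] = 2s.
Ksp = [Mg²⁺][OH⁻]^2 = s · (2s)^2 = 4s^3 = 5.0×10⁻¹²
s = 1.1×10⁻⁴ M
[OH⁻] = 2s = 2.2×10⁻⁴ M

2.2×10⁻⁴ M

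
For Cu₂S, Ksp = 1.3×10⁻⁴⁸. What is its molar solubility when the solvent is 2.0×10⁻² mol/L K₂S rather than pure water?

4.0×10⁻²⁴ M

Cu₂S(s) ⇌ 2 Cu⁺(aq) + S²⁻(aq)
The solution already contains S²⁻ at 2.0×10⁻² mol/L. Let s be the molar solubility of Cu₂S.
[S²⁻] ≈ 2.0×10⁻² mol/L (common ion dominates); [Cu⁺] = 2s.
Ksp = [Cu⁺]^2[S²⁻] = (2s)^2(2.0×10⁻²)
(2s)^2 = 1.3×10⁻⁴⁸ / (2.0×10⁻²) = 6.5×10⁻⁴⁷
s = 4.0×10⁻²⁴ mol/L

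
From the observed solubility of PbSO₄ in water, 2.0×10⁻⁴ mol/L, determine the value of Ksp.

Ksp = 4.0×10⁻⁸

PbSO₄(s) ⇌ Pb²⁺(aq) + SO₄²⁻(aq)
Let s be the molar solubility. Then [Pb²⁺] = s and [SO₄²⁻] = s.
Ksp = [Pb²⁺][SO₄²⁻] = s · s = s^2
Ksp = (2.0×10⁻⁴)^2 = 4.0×10⁻⁸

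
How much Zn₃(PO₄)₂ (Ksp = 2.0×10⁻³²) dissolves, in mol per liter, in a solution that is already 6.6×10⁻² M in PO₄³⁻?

Zn₃(PO₄)₂(s) ⇌ 3 Zn²⁺(aq) + 2 PO₄³⁻(aq)
With PO₄³⁻ already at 6.6×10⁻² M and s small, take [PO₄³⁻] ≈ 6.6×10⁻² M and [Zn²⁺] = 3s.
Ksp = [Zn²⁺]^3[PO₄³⁻]^2 = (3s)^3(6.6×10⁻²)^2
(3s)^3 = 2.0×10⁻³² / (6.6×10⁻²)^2 = 4.6×10⁻³⁰
s = 5.5×10⁻¹¹ M

5.5×10⁻¹¹ M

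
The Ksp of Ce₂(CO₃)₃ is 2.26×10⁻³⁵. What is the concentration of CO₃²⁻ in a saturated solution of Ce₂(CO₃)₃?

Ce₂(CO₃)₃(s) ⇌ 2 Ce³⁺(aq) + 3 CO₃²⁻(aq)
Let s be the molar solubility. Then [Ce³⁺] = 2s and [CO₃²⁻] = 3s.
Ksp = [Ce³⁺]^2[CO₃²⁻]^3 = (2s)^2 · (3s)^3 = 108s^5 = 2.26×10⁻³⁵
s = 4.61×10⁻⁸ mol L⁻¹
[CO₃²⁻] = 3s = 1.38×10⁻⁷ mol L⁻¹

1.38×10⁻⁷ M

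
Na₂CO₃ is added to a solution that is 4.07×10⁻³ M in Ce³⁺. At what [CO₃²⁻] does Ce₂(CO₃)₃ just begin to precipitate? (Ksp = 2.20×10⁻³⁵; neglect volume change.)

A salt starts to precipitate once the ion product Q reaches its Ksp.
Ce₂(CO₃)₃(s) ⇌ 2 Ce³⁺(aq) + 3 CO₃²⁻(aq)
Ksp = [Ce³⁺]^2[CO₃²⁻]^3 = [CO₃²⁻]^3(4.07×10⁻³)^2
[CO₃²⁻]^3 = 2.20×10⁻³⁵ / (4.07×10⁻³)^2 = 1.33×10⁻³⁰
[CO₃²⁻] = 1.10×10⁻¹⁰ M

1.10×10⁻¹⁰ M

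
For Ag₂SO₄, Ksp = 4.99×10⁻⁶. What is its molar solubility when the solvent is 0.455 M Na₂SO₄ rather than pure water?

1.66×10⁻³ M

Ag₂SO₄(s) ⇌ 2 Ag⁺(aq) + SO₄²⁻(aq)
With SO₄²⁻ already at 0.455 M and s small, take [SO₄²⁻] ≈ 0.455 M and [Ag⁺] = 2s.
Ksp = [Ag⁺]^2[SO₄²⁻] = (2s)^2(0.455)
(2s)^2 = 4.99×10⁻⁶ / (0.455) = 1.10×10⁻⁵
s = 1.66×10⁻³ M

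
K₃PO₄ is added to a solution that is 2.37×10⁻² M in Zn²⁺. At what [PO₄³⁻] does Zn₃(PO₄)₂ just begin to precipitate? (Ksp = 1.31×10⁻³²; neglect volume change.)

3.14×10⁻¹⁴ M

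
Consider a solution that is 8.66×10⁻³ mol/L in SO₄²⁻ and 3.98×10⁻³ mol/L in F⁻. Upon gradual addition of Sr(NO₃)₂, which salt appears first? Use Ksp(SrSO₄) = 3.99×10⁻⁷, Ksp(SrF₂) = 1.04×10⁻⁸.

SrSO₄

Precipitation begins when Q = Ksp.
For SrSO₄: [Sr²⁺] = (Ksp/[SO₄²⁻]) = 4.61×10⁻⁵ mol/L
For SrF₂: [Sr²⁺] = (Ksp/[F⁻]^2) = 6.57×10⁻⁴ mol/L
SrSO₄ requires the lower [Sr²⁺], so it precipitates first.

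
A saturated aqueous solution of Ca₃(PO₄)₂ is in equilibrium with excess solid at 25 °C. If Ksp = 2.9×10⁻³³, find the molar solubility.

Ca₃(PO₄)₂(s) ⇌ 3 Ca²⁺(aq) + 2 PO₄³⁻(aq)
For each mole of Ca₃(PO₄)₂ that dissolves per liter, [Ca²⁺] = 3s and [PO₄³⁻] = 2s; let s denote this solubility.
Ksp = [Ca²⁺]^3[PO₄³⁻]^2 = (3s)^3 · (2s)^2 = 108s^5
108s^5 = 2.9×10⁻³³  ⇒  s^5 = 2.7×10⁻³⁵
Taking the 5th root, s = 1.2×10⁻⁷ M.

1.2×10⁻⁷ M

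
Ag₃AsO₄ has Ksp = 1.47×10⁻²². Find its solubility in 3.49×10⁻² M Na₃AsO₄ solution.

5.38×10⁻⁸ M

Ag₃AsO₄(s) ⇌ 3 Ag⁺(aq) + AsO₄³⁻(aq)
Let s be the solubility of Ag₃AsO₄ here. The common ion gives [AsO₄³⁻] ≈ 3.49×10⁻² M, and [Ag⁺] = 3s.
Ksp = [Ag⁺]^3[AsO₄³⁻] = (3s)^3(3.49×10⁻²)
(3s)^3 = 1.47×10⁻²² / (3.49×10⁻²) = 4.21×10⁻²¹
s = 5.38×10⁻⁸ M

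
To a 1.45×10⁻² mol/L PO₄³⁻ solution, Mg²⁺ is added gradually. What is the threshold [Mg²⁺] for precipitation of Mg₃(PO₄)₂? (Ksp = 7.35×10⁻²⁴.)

The threshold for precipitation is Q = Ksp.
Mg₃(PO₄)₂(s) ⇌ 3 Mg²⁺(aq) + 2 PO₄³⁻(aq)
Ksp = [Mg²⁺]^3[PO₄³⁻]^2 = [Mg²⁺]^3(1.45×10⁻²)^2
[Mg²⁺]^3 = 7.35×10⁻²⁴ / (1.45×10⁻²)^2 = 3.50×10⁻²⁰
[Mg²⁺] = 3.27×10⁻⁷ mol/L

3.27×10⁻⁷ M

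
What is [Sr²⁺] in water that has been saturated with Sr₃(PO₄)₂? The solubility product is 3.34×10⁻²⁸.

3.76×10⁻⁶ M

Sr₃(PO₄)₂(s) ⇌ 3 Sr²⁺(aq) + 2 PO₄³⁻(aq)
For each mole of Sr₃(PO₄)₂ that dissolves per liter, [Sr²⁺] = 3s and [PO₄³⁻] = 2s; let s denote this solubility.
Ksp = [Sr²⁺]^3[PO₄³⁻]^2 = (3s)^3 · (2s)^2 = 108s^5 = 3.34×10⁻²⁸
s = 1.25×10⁻⁶ mol/L
[Sr²⁺] = 3s = 3.76×10⁻⁶ mol/L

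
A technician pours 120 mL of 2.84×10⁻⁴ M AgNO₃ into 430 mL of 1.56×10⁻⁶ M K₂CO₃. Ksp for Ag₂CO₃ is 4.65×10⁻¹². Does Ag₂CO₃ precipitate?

No

Total volume after mixing = 120 + 430 = 550 mL.
[Ag⁺] = (2.84×10⁻⁴)(120)/550 = 6.20×10⁻⁵ M
[CO₃²⁻] = (1.56×10⁻⁶)(430)/550 = 1.22×10⁻⁶ M
Q = [Ag⁺]^2[CO₃²⁻] = 4.68×10⁻¹⁵
Q < Ksp (4.68×10⁻¹⁵ vs 4.65×10⁻¹²); the solution remains unsaturated and no precipitate forms.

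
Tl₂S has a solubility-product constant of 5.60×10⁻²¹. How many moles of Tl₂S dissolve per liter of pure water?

1.12×10⁻⁷ M

Tl₂S(s) ⇌ 2 Tl⁺(aq) + S²⁻(aq)
Let s be the molar solubility. Then [Tl⁺] = 2s and [S²⁻] = s.
Ksp = [Tl⁺]^2[S²⁻] = (2s)^2 · s = 4s^3
4s^3 = 5.60×10⁻²¹  ⇒  s^3 = 1.40×10⁻²¹
Taking the 3rd root, s = 1.12×10⁻⁷ mol L⁻¹.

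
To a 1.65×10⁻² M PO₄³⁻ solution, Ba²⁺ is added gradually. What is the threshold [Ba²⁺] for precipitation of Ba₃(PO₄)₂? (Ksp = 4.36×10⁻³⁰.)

The threshold for precipitation is Q = Ksp.
Ba₃(PO₄)₂(s) ⇌ 3 Ba²⁺(aq) + 2 PO₄³⁻(aq)
Ksp = [Ba²⁺]^3[PO₄³⁻]^2 = [Ba²⁺]^3(1.65×10⁻²)^2
[Ba²⁺]^3 = 4.36×10⁻³⁰ / (1.65×10⁻²)^2 = 1.60×10⁻²⁶
[Ba²⁺] = 2.52×10⁻⁹ M

2.52×10⁻⁹ M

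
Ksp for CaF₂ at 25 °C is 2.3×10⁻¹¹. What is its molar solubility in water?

1.8×10⁻⁴ M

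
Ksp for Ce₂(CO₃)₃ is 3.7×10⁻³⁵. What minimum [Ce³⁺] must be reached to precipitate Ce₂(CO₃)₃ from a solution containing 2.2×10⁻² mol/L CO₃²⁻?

1.9×10⁻¹⁵ M

Precipitation begins when Q = Ksp.
Ce₂(CO₃)₃(s) ⇌ 2 Ce³⁺(aq) + 3 CO₃²⁻(aq)
Ksp = [Ce³⁺]^2[CO₃²⁻]^3 = [Ce³⁺]^2(2.2×10⁻²)^3
[Ce³⁺]^2 = 3.7×10⁻³⁵ / (2.2×10⁻²)^3 = 3.5×10⁻³⁰
[Ce³⁺] = 1.9×10⁻¹⁵ mol/L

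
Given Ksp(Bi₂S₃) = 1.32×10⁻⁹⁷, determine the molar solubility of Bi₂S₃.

Bi₂S₃(s) ⇌ 2 Bi³⁺(aq) + 3 S²⁻(aq)
With molar solubility s: [Bi³⁺] = 2s, [S²⁻] = 3s.
Ksp = [Bi³⁺]^2[S²⁻]^3 = (2s)^2 · (3s)^3 = 108s^5
108s^5 = 1.32×10⁻⁹⁷  ⇒  s^5 = 1.22×10⁻⁹⁹
Taking the 5th root, s = 1.65×10⁻²⁰ mol/L.

1.65×10⁻²⁰ M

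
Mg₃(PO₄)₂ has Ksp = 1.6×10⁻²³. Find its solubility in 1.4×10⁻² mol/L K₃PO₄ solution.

1.4×10⁻⁷ M

Mg₃(PO₄)₂(s) ⇌ 3 Mg²⁺(aq) + 2 PO₄³⁻(aq)
PO₄³⁻ is already present at 1.4×10⁻² mol/L. If s mol/L of Mg₃(PO₄)₂ dissolves, [Mg²⁺] = 3s while [PO₄³⁻] ≈ 1.4×10⁻² mol/L.
Ksp = [Mg²⁺]^3[PO₄³⁻]^2 = (3s)^3(1.4×10⁻²)^2
(3s)^3 = 1.6×10⁻²³ / (1.4×10⁻²)^2 = 8.2×10⁻²⁰
s = 1.4×10⁻⁷ mol/L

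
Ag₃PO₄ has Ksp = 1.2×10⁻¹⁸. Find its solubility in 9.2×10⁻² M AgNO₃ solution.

Ag₃PO₄(s) ⇌ 3 Ag⁺(aq) + PO₄³⁻(aq)
With Ag⁺ already at 9.2×10⁻² M and s small, take [Ag⁺] ≈ 9.2×10⁻² M and [PO₄³⁻] = s.
Ksp = [Ag⁺]^3[PO₄³⁻] = (9.2×10⁻²)^3s
s = 1.2×10⁻¹⁸ / (9.2×10⁻²)^3 = 1.5×10⁻¹⁵
s = 1.5×10⁻¹⁵ M

1.5×10⁻¹⁵ M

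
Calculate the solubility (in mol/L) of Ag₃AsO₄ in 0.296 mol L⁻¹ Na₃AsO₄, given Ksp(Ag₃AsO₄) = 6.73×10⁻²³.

Ag₃AsO₄(s) ⇌ 3 Ag⁺(aq) + AsO₄³⁻(aq)
With AsO₄³⁻ already at 0.296 mol L⁻¹ and s small, take [AsO₄³⁻] ≈ 0.296 mol L⁻¹ and [Ag⁺] = 3s.
Ksp = [Ag⁺]^3[AsO₄³⁻] = (3s)^3(0.296)
(3s)^3 = 6.73×10⁻²³ / (0.296) = 2.27×10⁻²²
s = 2.03×10⁻⁸ mol L⁻¹

2.03×10⁻⁸ M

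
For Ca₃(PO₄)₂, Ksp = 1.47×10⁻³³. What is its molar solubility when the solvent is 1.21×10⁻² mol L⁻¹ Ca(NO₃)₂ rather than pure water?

1.44×10⁻¹⁴ M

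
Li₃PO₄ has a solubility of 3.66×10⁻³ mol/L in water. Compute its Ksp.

Li₃PO₄(s) ⇌ 3 Li⁺(aq) + PO₄³⁻(aq)
If s mol/L of Li₃PO₄ dissolves, [Li⁺] = 3s and [PO₄³⁻] = s.
Ksp = [Li⁺]^3[PO₄³⁻] = (3s)^3 · s = 27s^4
Ksp = 27 × (3.66×10⁻³)^4 = 4.84×10⁻⁹

Ksp = 4.84×10⁻⁹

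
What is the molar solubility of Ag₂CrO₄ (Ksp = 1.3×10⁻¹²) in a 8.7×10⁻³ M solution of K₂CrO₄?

Ag₂CrO₄(s) ⇌ 2 Ag⁺(aq) + CrO₄²⁻(aq)
The solution already contains CrO₄²⁻ at 8.7×10⁻³ M. Let s be the molar solubility of Ag₂CrO₄.
[CrO₄²⁻] ≈ 8.7×10⁻³ M (common ion dominates); [Ag⁺] = 2s.
Ksp = [Ag⁺]^2[CrO₄²⁻] = (2s)^2(8.7×10⁻³)
(2s)^2 = 1.3×10⁻¹² / (8.7×10⁻³) = 1.5×10⁻¹⁰
s = 6.1×10⁻⁶ M

6.1×10⁻⁶ M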